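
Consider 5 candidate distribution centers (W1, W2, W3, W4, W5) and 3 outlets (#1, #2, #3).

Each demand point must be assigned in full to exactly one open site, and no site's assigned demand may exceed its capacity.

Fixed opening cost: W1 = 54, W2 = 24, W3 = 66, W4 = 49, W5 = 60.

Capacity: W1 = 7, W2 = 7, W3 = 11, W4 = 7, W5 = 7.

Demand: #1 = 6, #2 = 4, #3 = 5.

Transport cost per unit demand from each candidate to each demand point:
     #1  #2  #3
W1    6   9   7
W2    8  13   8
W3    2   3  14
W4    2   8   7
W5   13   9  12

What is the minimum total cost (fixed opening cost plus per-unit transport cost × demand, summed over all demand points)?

Open {W2, W3}; cheapest assignment that respects the capacities:
  W2 (cap 7, load 5): #3 — cost 5×8 = 40
  W3 (cap 11, load 10): #1, #2 — cost 6×2 + 4×3 = 24
  Shipping 64, fixed 90 → total 154.
  Any other capacity-feasible assignment to {W2, W3} ships for at least 64.
Compare {W3, W4}: its best feasible assignment gives total 174.
Compare {W1, W3}: its best feasible assignment gives total 179.
Every other set of open sites that can feasibly serve all demand totals ≥ 174 even under its best assignment. Minimum: 154.

154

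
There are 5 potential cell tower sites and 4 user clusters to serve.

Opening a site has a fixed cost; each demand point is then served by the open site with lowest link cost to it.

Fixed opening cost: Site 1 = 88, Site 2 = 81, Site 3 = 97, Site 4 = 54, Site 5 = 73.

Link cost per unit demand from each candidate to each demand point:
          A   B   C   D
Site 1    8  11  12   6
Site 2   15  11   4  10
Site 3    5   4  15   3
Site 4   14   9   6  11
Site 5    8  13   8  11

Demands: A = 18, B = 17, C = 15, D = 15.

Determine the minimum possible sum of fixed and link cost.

Open {Site 2, Site 3}: assign each demand point to its cheapest open site.
  A→Site 3 18×5=90, B→Site 3 17×4=68, C→Site 2 15×4=60, D→Site 3 15×3=45
  link cost 263, fixed 178 → total 441.
Compare {Site 3, Site 4}: link cost 293 + fixed 151 = 444.
Compare {Site 3, Site 5}: link cost 323 + fixed 170 = 493.
Compare {Site 2, Site 3, Site 4}: link cost 263 + fixed 232 = 495.
All other subsets cost ≥ 444. Minimum total cost: 441.

441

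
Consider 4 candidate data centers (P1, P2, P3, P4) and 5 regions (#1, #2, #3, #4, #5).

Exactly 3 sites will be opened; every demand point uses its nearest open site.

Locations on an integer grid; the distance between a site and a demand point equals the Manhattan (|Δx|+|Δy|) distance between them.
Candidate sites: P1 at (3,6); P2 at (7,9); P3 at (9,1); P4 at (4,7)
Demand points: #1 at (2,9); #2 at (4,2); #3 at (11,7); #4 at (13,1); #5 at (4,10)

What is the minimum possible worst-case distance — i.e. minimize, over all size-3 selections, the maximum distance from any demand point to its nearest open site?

6

Open {P1, P2, P3}.
  Farthest demand point is #3 at distance 6 (to P2); all others are ≤ 6.
With {P2, P3, P4} the worst case is 6.
With {P1, P3, P4} the worst case is 7.
No size-3 selection achieves below 6.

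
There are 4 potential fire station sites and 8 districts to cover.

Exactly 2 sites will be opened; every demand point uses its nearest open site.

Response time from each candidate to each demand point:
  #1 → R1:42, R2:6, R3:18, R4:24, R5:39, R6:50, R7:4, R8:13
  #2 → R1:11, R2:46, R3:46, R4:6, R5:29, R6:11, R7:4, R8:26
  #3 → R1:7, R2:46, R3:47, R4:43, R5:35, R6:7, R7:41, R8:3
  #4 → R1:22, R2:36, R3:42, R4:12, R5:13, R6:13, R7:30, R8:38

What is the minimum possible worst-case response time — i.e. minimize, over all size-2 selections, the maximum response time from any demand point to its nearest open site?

Open {#1, #4}.
  Farthest demand point is R1 at response time 22 (to #4); all others are ≤ 22.
With {#1, #2} the worst case is 29.
With {#1, #3} the worst case is 35.
No size-2 selection achieves below 22.

22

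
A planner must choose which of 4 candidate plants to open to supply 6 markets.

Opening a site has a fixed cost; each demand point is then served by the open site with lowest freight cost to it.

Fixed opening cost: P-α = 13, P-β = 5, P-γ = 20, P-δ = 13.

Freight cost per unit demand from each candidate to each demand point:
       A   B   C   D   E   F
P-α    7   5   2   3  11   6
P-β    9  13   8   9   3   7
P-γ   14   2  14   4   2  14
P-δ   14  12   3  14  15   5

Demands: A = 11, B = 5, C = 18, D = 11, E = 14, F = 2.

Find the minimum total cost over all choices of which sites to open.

Open {P-α, P-γ}: assign each demand point to its cheapest open site.
  A→P-α 11×7=77, B→P-γ 5×2=10, C→P-α 18×2=36, D→P-α 11×3=33, E→P-γ 14×2=28, F→P-α 2×6=12
  freight cost 196, fixed 33 → total 229.
Compare {P-α, P-β, P-γ}: freight cost 196 + fixed 38 = 234.
Compare {P-α, P-γ, P-δ}: freight cost 194 + fixed 46 = 240.
Compare {P-α, P-β}: freight cost 225 + fixed 18 = 243.
All other subsets cost ≥ 234. Minimum total cost: 229.

229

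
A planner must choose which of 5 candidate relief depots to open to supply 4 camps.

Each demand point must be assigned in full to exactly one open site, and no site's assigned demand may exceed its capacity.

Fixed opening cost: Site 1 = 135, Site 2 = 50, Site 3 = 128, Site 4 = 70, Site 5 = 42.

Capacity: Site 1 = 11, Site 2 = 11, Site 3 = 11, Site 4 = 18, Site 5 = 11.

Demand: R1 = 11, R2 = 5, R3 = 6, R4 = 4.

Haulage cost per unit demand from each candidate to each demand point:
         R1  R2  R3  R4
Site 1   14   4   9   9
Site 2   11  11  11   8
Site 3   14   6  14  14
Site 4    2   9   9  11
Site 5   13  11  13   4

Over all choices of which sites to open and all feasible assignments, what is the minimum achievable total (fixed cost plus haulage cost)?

259

Open {Site 4, Site 5}; cheapest assignment that respects the capacities:
  Site 4 (cap 18, load 17): R1, R3 — cost 11×2 + 6×9 = 76
  Site 5 (cap 11, load 9): R2, R4 — cost 5×11 + 4×4 = 71
  Shipping 147, fixed 112 → total 259.
  Any other capacity-feasible assignment to {Site 4, Site 5} ships for at least 147.
Compare {Site 2, Site 4}: its best feasible assignment gives total 283.
Compare {Site 2, Site 4, Site 5}: its best feasible assignment gives total 309.
Every other set of open sites that can feasibly serve all demand totals ≥ 283 even under its best assignment. Minimum: 259.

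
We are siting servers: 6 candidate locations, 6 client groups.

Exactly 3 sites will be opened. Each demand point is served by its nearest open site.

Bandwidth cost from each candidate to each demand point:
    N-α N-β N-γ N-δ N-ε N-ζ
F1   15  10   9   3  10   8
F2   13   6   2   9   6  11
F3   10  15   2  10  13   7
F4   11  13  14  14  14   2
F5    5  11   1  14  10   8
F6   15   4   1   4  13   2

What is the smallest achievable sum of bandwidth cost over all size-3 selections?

22

Open {F2, F5, F6}.
  N-α→F5 5, N-β→F6 4, N-γ→F5 1, N-δ→F6 4, N-ε→F2 6, N-ζ→F6 2  ⇒ total 22.
Compare {F1, F5, F6}: total 25.
Compare {F3, F5, F6}: total 26.
No size-3 selection does better; minimum is 22.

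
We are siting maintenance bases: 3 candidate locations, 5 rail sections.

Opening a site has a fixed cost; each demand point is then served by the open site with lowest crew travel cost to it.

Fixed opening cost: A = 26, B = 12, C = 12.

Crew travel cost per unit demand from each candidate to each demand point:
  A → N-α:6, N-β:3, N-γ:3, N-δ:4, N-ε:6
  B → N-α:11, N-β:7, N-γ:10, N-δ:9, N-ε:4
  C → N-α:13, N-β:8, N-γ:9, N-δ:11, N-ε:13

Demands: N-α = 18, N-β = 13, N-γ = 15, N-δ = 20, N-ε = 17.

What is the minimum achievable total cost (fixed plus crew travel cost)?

Open {A, B}: assign each demand point to its cheapest open site.
  N-α→A 18×6=108, N-β→A 13×3=39, N-γ→A 15×3=45, N-δ→A 20×4=80, N-ε→B 17×4=68
  crew travel cost 340, fixed 38 → total 378.
Compare {A, B, C}: crew travel cost 340 + fixed 50 = 390.
Compare {A}: crew travel cost 374 + fixed 26 = 400.
Compare {A, C}: crew travel cost 374 + fixed 38 = 412.
All other subsets cost ≥ 390. Minimum total cost: 378.

378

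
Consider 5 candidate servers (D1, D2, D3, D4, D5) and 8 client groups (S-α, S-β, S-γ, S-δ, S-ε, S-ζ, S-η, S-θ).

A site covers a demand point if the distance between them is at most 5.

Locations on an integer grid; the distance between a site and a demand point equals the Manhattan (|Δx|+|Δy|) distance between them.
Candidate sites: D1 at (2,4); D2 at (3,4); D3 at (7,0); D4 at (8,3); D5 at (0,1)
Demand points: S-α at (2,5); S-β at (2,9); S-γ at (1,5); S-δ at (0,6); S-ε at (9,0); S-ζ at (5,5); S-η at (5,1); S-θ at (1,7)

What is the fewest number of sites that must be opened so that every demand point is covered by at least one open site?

Coverage sets (demand points within 5 of each site):
  D1: {S-α, S-β, S-γ, S-δ, S-ζ, S-θ}
  D2: {S-α, S-γ, S-δ, S-ζ, S-η, S-θ}
  D3: {S-ε, S-η}
  D4: {S-ε, S-ζ, S-η}
  D5: {S-γ, S-δ, S-η}
No single site covers all 8 demand points.
But {D1, D3} covers everything, so the minimum is 2.

2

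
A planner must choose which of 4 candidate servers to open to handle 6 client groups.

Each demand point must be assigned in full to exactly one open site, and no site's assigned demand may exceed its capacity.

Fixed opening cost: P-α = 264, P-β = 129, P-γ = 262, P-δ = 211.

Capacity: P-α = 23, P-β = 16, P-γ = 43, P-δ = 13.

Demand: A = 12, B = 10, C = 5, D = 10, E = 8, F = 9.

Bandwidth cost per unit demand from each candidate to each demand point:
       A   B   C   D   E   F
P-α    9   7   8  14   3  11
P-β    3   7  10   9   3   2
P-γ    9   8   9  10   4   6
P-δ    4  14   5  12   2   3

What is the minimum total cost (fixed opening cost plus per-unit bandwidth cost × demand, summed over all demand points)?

738

Open {P-β, P-γ}; cheapest assignment that respects the capacities:
  P-β (cap 16, load 12): A — cost 12×3 = 36
  P-γ (cap 43, load 42): B, C, D, E, F — cost 10×8 + 5×9 + 10×10 + 8×4 + 9×6 = 311
  Shipping 347, fixed 391 → total 738.
  Any other capacity-feasible assignment to {P-β, P-γ} ships for at least 347.
Compare {P-γ, P-δ}: its best feasible assignment gives total 832.
Compare {P-β, P-γ, P-δ}: its best feasible assignment gives total 913.
Every other set of open sites that can feasibly serve all demand totals ≥ 832 even under its best assignment. Minimum: 738.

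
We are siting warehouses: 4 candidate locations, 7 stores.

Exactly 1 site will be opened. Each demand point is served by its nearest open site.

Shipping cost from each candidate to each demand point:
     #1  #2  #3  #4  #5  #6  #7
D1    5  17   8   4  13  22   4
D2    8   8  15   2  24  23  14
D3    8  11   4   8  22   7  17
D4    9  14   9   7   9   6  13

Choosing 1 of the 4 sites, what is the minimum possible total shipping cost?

Open {D4}.
  #1→D4 9, #2→D4 14, #3→D4 9, #4→D4 7, #5→D4 9, #6→D4 6, #7→D4 13  ⇒ total 67.
Compare {D1}: total 73.
Compare {D3}: total 77.
No size-1 selection does better; minimum is 67.

67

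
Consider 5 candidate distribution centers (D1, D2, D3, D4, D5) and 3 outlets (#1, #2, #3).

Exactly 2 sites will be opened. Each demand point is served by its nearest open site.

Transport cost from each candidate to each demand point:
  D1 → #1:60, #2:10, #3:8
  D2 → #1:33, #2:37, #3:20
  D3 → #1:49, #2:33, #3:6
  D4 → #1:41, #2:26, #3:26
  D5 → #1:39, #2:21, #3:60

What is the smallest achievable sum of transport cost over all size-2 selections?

Open {D1, D2}.
  #1→D2 33, #2→D1 10, #3→D1 8  ⇒ total 51.
Compare {D1, D5}: total 57.
Compare {D1, D4}: total 59.
No size-2 selection does better; minimum is 51.

51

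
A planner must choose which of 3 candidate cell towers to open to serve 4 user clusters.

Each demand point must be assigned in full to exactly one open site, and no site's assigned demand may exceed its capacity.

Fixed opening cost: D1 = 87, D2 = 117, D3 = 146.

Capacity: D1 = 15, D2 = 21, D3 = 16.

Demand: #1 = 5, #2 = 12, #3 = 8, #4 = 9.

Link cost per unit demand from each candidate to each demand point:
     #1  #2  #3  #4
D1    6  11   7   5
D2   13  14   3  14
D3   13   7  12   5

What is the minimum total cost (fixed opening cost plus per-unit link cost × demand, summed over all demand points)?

Open {D1, D2}; cheapest assignment that respects the capacities:
  D1 (cap 15, load 14): #1, #4 — cost 5×6 + 9×5 = 75
  D2 (cap 21, load 20): #2, #3 — cost 12×14 + 8×3 = 192
  Shipping 267, fixed 204 → total 471.
  Any other capacity-feasible assignment to {D1, D2} ships for at least 267.
Compare {D1, D2, D3}: its best feasible assignment gives total 533.
Compare {D2, D3}: its best feasible assignment gives total 565.
Every other set of open sites that can feasibly serve all demand totals ≥ 533 even under its best assignment. Minimum: 471.

471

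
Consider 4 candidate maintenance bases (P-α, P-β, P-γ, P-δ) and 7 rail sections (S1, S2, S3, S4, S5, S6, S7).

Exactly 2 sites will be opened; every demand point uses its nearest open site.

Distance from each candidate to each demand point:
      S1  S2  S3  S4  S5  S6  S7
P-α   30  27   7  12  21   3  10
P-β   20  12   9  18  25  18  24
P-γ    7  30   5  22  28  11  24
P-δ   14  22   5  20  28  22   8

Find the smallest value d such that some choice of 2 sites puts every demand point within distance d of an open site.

Open {P-α, P-β}.
  Farthest demand point is S5 at distance 21 (to P-α); all others are ≤ 21.
With {P-α, P-δ} the worst case is 22.
With {P-β, P-γ} the worst case is 25.
No size-2 selection achieves below 21.

21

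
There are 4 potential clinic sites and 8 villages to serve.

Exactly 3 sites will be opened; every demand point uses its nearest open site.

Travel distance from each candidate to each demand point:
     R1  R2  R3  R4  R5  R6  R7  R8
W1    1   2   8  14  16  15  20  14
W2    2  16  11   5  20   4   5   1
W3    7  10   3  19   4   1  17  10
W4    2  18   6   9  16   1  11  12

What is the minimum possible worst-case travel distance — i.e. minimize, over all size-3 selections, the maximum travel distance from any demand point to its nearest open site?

Open {W1, W2, W3}.
  Farthest demand point is R4 at travel distance 5 (to W2); all others are ≤ 5.
With {W2, W3, W4} the worst case is 10.
With {W1, W3, W4} the worst case is 11.
No size-3 selection achieves below 5.

5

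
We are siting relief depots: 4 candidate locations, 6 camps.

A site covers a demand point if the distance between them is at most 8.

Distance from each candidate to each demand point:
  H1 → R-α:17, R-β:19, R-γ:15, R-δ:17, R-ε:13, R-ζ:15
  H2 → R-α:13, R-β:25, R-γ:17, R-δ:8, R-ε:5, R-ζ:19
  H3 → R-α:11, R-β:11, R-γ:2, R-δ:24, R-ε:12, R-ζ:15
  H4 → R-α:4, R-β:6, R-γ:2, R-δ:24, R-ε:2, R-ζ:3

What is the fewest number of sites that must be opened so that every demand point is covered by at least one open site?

2

Coverage sets (demand points within 8 of each site):
  H1: {}
  H2: {R-δ, R-ε}
  H3: {R-γ}
  H4: {R-α, R-β, R-γ, R-ε, R-ζ}
No single site covers all 6 demand points.
But {H2, H4} covers everything, so the minimum is 2.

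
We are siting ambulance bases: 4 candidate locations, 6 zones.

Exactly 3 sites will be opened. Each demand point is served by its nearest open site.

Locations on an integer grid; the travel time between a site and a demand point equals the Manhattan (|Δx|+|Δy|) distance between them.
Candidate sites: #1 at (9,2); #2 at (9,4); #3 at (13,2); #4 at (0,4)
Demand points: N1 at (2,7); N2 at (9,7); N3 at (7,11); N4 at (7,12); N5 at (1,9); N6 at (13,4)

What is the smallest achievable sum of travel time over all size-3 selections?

Open {#2, #3, #4}.
  N1→#4 5, N2→#2 3, N3→#2 9, N4→#2 10, N5→#4 6, N6→#3 2  ⇒ total 35.
Compare {#1, #2, #4}: total 37.
Compare {#1, #3, #4}: total 41.
No size-3 selection does better; minimum is 35.

35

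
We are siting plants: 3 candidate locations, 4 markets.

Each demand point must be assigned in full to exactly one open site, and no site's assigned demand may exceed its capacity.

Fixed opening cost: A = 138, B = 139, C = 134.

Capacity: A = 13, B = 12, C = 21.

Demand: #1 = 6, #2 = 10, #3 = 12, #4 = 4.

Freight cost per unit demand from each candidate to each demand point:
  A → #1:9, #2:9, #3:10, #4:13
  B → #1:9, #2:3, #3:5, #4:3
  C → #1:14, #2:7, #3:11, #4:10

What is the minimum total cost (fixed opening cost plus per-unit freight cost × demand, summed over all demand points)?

Open {B, C}; cheapest assignment that respects the capacities:
  B (cap 12, load 12): #3 — cost 12×5 = 60
  C (cap 21, load 20): #1, #2, #4 — cost 6×14 + 10×7 + 4×10 = 194
  Shipping 254, fixed 273 → total 527.
  Any other capacity-feasible assignment to {B, C} ships for at least 254.
Compare {A, C}: its best feasible assignment gives total 586.
Compare {A, B, C}: its best feasible assignment gives total 635.
Every other set of open sites that can feasibly serve all demand totals ≥ 586 even under its best assignment. Minimum: 527.

527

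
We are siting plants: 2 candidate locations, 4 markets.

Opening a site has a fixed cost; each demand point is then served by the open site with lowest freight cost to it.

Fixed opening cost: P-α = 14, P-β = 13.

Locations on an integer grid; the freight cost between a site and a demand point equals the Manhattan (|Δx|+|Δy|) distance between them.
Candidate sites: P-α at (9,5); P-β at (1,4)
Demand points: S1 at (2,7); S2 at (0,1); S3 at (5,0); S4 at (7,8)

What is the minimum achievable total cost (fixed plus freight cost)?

Open {P-β}: assign each demand point to its cheapest open site.
  S1→P-β 4, S2→P-β 4, S3→P-β 8, S4→P-β 10
  freight cost 26, fixed 13 → total 39.
Compare {P-α, P-β}: freight cost 21 + fixed 27 = 48.
Compare {P-α}: freight cost 36 + fixed 14 = 50.

39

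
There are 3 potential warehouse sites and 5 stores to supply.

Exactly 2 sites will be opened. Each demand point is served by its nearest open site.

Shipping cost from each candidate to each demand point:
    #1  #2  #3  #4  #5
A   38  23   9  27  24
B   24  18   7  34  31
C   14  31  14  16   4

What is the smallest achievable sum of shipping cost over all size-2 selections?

Open {B, C}.
  #1→C 14, #2→B 18, #3→B 7, #4→C 16, #5→C 4  ⇒ total 59.
Compare {A, C}: total 66.
Compare {A, B}: total 100.

59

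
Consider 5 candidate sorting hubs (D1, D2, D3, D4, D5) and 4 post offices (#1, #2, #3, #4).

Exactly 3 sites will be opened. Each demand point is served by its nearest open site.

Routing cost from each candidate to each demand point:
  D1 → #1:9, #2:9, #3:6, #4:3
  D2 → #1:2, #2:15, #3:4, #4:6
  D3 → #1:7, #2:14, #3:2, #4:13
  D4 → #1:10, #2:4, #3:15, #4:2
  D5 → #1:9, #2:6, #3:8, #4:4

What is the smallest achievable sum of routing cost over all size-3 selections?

Open {D2, D3, D4}.
  #1→D2 2, #2→D4 4, #3→D3 2, #4→D4 2  ⇒ total 10.
Compare {D1, D2, D4}: total 12.
Compare {D2, D4, D5}: total 12.
No size-3 selection does better; minimum is 10.

10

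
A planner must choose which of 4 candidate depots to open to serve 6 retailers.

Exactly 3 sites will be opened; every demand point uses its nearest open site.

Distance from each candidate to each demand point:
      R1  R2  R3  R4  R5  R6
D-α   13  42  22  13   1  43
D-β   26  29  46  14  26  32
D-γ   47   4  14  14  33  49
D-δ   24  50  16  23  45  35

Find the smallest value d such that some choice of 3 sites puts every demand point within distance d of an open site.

32

Open {D-α, D-β, D-γ}.
  Farthest demand point is R6 at distance 32 (to D-β); all others are ≤ 32.
With {D-α, D-β, D-δ} the worst case is 32.
With {D-β, D-γ, D-δ} the worst case is 32.
No size-3 selection achieves below 32.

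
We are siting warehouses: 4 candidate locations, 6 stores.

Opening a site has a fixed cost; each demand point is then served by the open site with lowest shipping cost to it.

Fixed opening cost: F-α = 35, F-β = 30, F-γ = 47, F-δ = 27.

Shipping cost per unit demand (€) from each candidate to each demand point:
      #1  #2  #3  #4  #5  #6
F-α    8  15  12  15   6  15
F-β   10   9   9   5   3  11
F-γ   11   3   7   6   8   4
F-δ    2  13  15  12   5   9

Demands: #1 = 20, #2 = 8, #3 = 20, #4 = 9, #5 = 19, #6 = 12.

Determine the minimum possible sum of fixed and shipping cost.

Open {F-β, F-γ, F-δ}: assign each demand point to its cheapest open site.
  #1→F-δ 20×2=40, #2→F-γ 8×3=24, #3→F-γ 20×7=140, #4→F-β 9×5=45, #5→F-β 19×3=57, #6→F-γ 12×4=48
  shipping cost 354, fixed 104 → total 458.
Compare {F-γ, F-δ}: shipping cost 401 + fixed 74 = 475.
Compare {F-α, F-β, F-γ, F-δ}: shipping cost 354 + fixed 139 = 493.
Compare {F-α, F-γ, F-δ}: shipping cost 401 + fixed 109 = 510.
All other subsets cost ≥ 475. Minimum total cost: 458.

458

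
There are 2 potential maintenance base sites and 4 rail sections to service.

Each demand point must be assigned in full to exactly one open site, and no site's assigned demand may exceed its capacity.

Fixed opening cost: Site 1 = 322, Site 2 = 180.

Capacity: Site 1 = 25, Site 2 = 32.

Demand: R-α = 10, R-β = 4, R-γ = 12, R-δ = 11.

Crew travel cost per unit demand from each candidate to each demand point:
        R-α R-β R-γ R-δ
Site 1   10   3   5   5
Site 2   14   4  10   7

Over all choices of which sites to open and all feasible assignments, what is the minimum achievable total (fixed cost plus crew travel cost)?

Open {Site 1, Site 2}; cheapest assignment that respects the capacities:
  Site 1 (cap 25, load 22): R-α, R-γ — cost 10×10 + 12×5 = 160
  Site 2 (cap 32, load 15): R-β, R-δ — cost 4×4 + 11×7 = 93
  Shipping 253, fixed 502 → total 755.
  Any other capacity-feasible assignment to {Site 1, Site 2} ships for at least 253.
Total demand is 37 and no other set of sites has combined capacity ≥ 37, so {Site 1, Site 2} is the only feasible choice of open sites. Minimum: 755.

755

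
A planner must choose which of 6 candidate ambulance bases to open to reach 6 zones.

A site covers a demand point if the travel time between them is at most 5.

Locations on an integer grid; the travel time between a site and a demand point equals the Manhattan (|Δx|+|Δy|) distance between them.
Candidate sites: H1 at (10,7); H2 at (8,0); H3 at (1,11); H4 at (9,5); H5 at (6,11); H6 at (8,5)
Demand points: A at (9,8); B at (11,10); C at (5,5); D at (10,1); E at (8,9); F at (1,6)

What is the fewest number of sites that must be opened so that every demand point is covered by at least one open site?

Coverage sets (demand points within 5 of each site):
  H1: {A, B, E}
  H2: {D}
  H3: {F}
  H4: {A, C, D, E}
  H5: {E}
  H6: {A, C, E}
No 2 sites suffice: every size-2 union leaves at least one demand point uncovered.
But {H1, H3, H4} covers everything, so the minimum is 3.

3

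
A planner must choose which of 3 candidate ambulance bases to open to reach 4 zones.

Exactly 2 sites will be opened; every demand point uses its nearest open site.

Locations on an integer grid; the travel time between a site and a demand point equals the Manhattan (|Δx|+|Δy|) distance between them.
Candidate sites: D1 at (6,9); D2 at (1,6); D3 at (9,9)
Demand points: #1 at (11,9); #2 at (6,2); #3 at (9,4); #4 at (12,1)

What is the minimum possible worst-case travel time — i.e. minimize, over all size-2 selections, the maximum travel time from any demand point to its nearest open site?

Open {D1, D3}.
  Farthest demand point is #4 at travel time 11 (to D3); all others are ≤ 11.
With {D2, D3} the worst case is 11.
With {D1, D2} the worst case is 14.
No size-2 selection achieves below 11.

11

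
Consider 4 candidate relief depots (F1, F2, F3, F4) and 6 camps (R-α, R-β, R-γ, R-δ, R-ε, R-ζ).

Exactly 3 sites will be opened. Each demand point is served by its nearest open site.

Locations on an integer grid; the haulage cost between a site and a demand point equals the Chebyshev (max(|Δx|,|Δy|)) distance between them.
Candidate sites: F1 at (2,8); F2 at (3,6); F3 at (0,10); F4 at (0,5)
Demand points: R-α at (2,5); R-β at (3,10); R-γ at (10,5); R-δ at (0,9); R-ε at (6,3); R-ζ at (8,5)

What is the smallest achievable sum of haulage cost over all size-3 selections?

Open {F1, F2, F3}.
  R-α→F2 1, R-β→F1 2, R-γ→F2 7, R-δ→F3 1, R-ε→F2 3, R-ζ→F2 5  ⇒ total 19.
Compare {F1, F2, F4}: total 20.
Compare {F2, F3, F4}: total 20.
No size-3 selection does better; minimum is 19.

19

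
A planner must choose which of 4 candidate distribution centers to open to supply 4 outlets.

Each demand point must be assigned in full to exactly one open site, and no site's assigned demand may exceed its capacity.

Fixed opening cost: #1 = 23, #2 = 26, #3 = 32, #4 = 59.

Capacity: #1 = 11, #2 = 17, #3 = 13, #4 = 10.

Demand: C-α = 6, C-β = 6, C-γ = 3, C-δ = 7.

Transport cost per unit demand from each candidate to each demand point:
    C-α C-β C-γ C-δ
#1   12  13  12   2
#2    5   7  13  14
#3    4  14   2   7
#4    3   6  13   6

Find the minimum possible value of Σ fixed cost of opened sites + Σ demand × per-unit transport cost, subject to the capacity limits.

167

Open {#1, #2, #3}; cheapest assignment that respects the capacities:
  #1 (cap 11, load 7): C-δ — cost 7×2 = 14
  #2 (cap 17, load 6): C-β — cost 6×7 = 42
  #3 (cap 13, load 9): C-α, C-γ — cost 6×4 + 3×2 = 30
  Shipping 86, fixed 81 → total 167.
  Any other capacity-feasible assignment to {#1, #2, #3} ships for at least 86.
Compare {#1, #2}: its best feasible assignment gives total 171.
Compare {#2, #3}: its best feasible assignment gives total 185.
Every other set of open sites that can feasibly serve all demand totals ≥ 171 even under its best assignment. Minimum: 167.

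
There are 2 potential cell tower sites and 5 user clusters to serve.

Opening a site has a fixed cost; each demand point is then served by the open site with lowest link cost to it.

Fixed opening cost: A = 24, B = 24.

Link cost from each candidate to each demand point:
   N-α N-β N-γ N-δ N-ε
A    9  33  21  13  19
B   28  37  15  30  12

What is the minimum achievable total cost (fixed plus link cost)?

Open {A}: assign each demand point to its cheapest open site.
  N-α→A 9, N-β→A 33, N-γ→A 21, N-δ→A 13, N-ε→A 19
  link cost 95, fixed 24 → total 119.
Compare {A, B}: link cost 82 + fixed 48 = 130.
Compare {B}: link cost 122 + fixed 24 = 146.

119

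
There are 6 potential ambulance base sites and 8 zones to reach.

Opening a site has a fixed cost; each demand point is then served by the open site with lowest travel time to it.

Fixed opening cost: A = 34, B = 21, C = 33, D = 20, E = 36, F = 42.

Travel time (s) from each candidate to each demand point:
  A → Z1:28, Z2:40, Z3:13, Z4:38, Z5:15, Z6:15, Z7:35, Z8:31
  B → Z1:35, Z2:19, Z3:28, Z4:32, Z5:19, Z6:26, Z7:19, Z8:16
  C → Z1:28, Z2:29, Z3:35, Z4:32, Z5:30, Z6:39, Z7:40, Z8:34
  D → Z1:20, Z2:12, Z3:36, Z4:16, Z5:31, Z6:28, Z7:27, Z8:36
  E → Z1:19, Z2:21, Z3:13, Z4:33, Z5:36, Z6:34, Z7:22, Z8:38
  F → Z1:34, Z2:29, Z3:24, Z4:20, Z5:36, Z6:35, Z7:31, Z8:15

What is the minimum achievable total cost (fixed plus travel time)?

197

Open {B, D}: assign each demand point to its cheapest open site.
  Z1→D 20, Z2→D 12, Z3→B 28, Z4→D 16, Z5→B 19, Z6→B 26, Z7→B 19, Z8→B 16
  travel time 156, fixed 41 → total 197.
Compare {A, B, D}: travel time 126 + fixed 75 = 201.
Compare {A, D}: travel time 149 + fixed 54 = 203.
Compare {A, B}: travel time 157 + fixed 55 = 212.
All other subsets cost ≥ 201. Minimum total cost: 197.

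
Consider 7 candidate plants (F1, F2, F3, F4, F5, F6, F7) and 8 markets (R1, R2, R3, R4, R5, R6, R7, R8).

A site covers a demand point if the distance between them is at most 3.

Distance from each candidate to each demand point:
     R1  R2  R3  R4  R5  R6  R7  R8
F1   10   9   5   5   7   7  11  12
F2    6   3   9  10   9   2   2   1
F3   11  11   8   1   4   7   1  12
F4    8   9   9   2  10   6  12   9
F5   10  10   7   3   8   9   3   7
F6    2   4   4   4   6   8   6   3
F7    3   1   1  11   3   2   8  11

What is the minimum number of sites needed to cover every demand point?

Coverage sets (demand points within 3 of each site):
  F1: {}
  F2: {R2, R6, R7, R8}
  F3: {R4, R7}
  F4: {R4}
  F5: {R4, R7}
  F6: {R1, R8}
  F7: {R1, R2, R3, R5, R6}
No 2 sites suffice: every size-2 union leaves at least one demand point uncovered.
But {F2, F3, F7} covers everything, so the minimum is 3.

3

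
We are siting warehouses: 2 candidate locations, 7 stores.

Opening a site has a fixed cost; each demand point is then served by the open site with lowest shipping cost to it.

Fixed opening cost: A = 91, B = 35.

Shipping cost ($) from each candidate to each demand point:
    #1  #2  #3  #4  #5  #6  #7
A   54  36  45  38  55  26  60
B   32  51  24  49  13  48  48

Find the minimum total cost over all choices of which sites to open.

300

Open {B}: assign each demand point to its cheapest open site.
  #1→B 32, #2→B 51, #3→B 24, #4→B 49, #5→B 13, #6→B 48, #7→B 48
  shipping cost 265, fixed 35 → total 300.
Compare {A, B}: shipping cost 217 + fixed 126 = 343.
Compare {A}: shipping cost 314 + fixed 91 = 405.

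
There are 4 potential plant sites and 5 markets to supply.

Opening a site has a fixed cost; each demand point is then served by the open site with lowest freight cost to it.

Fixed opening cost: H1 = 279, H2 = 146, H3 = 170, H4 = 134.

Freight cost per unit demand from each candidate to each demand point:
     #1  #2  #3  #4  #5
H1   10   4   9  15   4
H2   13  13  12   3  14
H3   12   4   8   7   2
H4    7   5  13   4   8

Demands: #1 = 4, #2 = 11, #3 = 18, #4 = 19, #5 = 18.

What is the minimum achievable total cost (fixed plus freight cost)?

575

Open {H3}: assign each demand point to its cheapest open site.
  #1→H3 4×12=48, #2→H3 11×4=44, #3→H3 18×8=144, #4→H3 19×7=133, #5→H3 18×2=36
  freight cost 405, fixed 170 → total 575.
Compare {H3, H4}: freight cost 328 + fixed 304 = 632.
Compare {H2, H3}: freight cost 329 + fixed 316 = 645.
Compare {H4}: freight cost 537 + fixed 134 = 671.
All other subsets cost ≥ 632. Minimum total cost: 575.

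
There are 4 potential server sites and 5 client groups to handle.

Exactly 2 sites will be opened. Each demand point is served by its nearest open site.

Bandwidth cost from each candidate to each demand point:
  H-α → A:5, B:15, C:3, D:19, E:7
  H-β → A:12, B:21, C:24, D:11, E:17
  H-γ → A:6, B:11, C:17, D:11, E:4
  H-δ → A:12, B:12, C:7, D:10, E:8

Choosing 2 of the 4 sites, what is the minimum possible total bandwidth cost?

34

Open {H-α, H-γ}.
  A→H-α 5, B→H-γ 11, C→H-α 3, D→H-γ 11, E→H-γ 4  ⇒ total 34.
Compare {H-α, H-δ}: total 37.
Compare {H-γ, H-δ}: total 38.
No size-2 selection does better; minimum is 34.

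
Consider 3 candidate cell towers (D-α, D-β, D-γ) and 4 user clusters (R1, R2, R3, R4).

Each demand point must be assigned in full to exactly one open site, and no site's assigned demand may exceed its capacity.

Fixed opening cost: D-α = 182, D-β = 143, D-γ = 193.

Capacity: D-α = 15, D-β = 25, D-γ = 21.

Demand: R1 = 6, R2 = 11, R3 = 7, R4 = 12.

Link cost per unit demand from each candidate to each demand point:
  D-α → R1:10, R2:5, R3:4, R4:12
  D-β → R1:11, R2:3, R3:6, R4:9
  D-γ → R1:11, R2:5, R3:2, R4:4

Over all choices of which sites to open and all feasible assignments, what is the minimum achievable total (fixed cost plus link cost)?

497

Open {D-β, D-γ}; cheapest assignment that respects the capacities:
  D-β (cap 25, load 17): R1, R2 — cost 6×11 + 11×3 = 99
  D-γ (cap 21, load 19): R3, R4 — cost 7×2 + 12×4 = 62
  Shipping 161, fixed 336 → total 497.
  Any other capacity-feasible assignment to {D-β, D-γ} ships for at least 161.
Compare {D-α, D-β}: its best feasible assignment gives total 554.
Compare {D-α, D-β, D-γ}: its best feasible assignment gives total 673.
Every other set of open sites that can feasibly serve all demand totals ≥ 554 even under its best assignment. Minimum: 497.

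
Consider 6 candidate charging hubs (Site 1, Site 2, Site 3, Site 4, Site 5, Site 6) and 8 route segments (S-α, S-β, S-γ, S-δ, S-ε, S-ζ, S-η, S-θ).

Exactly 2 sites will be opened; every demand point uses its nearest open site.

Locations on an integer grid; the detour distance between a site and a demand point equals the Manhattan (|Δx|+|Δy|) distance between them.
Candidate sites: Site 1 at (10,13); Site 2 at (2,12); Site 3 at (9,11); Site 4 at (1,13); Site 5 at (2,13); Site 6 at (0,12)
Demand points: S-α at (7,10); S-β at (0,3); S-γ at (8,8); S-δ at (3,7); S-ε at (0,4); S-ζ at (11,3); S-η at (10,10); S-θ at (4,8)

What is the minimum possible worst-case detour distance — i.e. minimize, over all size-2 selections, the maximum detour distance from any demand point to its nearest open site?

Open {Site 3, Site 6}.
  Farthest demand point is S-ζ at detour distance 10 (to Site 3); all others are ≤ 10.
With {Site 1, Site 2} the worst case is 11.
With {Site 1, Site 4} the worst case is 11.
No size-2 selection achieves below 10.

10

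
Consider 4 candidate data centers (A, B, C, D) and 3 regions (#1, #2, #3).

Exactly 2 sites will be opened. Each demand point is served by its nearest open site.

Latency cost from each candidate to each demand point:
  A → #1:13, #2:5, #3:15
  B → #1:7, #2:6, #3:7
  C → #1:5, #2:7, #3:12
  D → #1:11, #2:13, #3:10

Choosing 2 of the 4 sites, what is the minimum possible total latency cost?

Open {B, C}.
  #1→C 5, #2→B 6, #3→B 7  ⇒ total 18.
Compare {A, B}: total 19.
Compare {B, D}: total 20.
No size-2 selection does better; minimum is 18.

18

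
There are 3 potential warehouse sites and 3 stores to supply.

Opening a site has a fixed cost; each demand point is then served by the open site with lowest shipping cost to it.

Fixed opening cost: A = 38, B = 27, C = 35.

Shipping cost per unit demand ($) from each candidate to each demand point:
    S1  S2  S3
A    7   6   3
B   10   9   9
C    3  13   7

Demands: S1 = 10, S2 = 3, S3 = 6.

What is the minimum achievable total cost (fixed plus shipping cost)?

Open {A, C}: assign each demand point to its cheapest open site.
  S1→C 10×3=30, S2→A 3×6=18, S3→A 6×3=18
  shipping cost 66, fixed 73 → total 139.
Compare {A}: shipping cost 106 + fixed 38 = 144.
Compare {C}: shipping cost 111 + fixed 35 = 146.
Compare {B, C}: shipping cost 99 + fixed 62 = 161.
All other subsets cost ≥ 144. Minimum total cost: 139.

139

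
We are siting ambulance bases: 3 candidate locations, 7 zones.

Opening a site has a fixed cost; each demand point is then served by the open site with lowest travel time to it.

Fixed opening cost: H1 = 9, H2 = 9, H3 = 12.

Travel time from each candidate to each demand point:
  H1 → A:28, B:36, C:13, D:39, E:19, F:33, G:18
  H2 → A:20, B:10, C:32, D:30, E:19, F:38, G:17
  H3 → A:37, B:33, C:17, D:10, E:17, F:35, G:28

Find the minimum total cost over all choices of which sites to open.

147

Open {H2, H3}: assign each demand point to its cheapest open site.
  A→H2 20, B→H2 10, C→H3 17, D→H3 10, E→H3 17, F→H3 35, G→H2 17
  travel time 126, fixed 21 → total 147.
Compare {H1, H2, H3}: travel time 120 + fixed 30 = 150.
Compare {H1, H2}: travel time 142 + fixed 18 = 160.
Compare {H1, H3}: travel time 152 + fixed 21 = 173.
All other subsets cost ≥ 150. Minimum total cost: 147.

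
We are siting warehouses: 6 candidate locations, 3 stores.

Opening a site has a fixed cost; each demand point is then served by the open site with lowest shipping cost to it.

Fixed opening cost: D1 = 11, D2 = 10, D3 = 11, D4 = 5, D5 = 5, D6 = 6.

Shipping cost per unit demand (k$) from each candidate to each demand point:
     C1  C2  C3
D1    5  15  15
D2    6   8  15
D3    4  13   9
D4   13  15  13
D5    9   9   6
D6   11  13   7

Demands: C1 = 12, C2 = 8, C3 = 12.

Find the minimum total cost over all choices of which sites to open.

208

Open {D3, D5}: assign each demand point to its cheapest open site.
  C1→D3 12×4=48, C2→D5 8×9=72, C3→D5 12×6=72
  shipping cost 192, fixed 16 → total 208.
Compare {D2, D3, D5}: shipping cost 184 + fixed 26 = 210.
Compare {D3, D4, D5}: shipping cost 192 + fixed 21 = 213.
Compare {D3, D5, D6}: shipping cost 192 + fixed 22 = 214.
All other subsets cost ≥ 210. Minimum total cost: 208.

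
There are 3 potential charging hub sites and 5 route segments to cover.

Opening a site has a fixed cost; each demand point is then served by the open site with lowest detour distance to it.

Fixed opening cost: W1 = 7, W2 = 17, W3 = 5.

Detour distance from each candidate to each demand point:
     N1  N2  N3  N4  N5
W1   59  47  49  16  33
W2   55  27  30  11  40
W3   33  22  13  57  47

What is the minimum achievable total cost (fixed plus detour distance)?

129

Open {W1, W3}: assign each demand point to its cheapest open site.
  N1→W3 33, N2→W3 22, N3→W3 13, N4→W1 16, N5→W1 33
  detour distance 117, fixed 12 → total 129.
Compare {W2, W3}: detour distance 119 + fixed 22 = 141.
Compare {W1, W2, W3}: detour distance 112 + fixed 29 = 141.
Compare {W3}: detour distance 172 + fixed 5 = 177.
All other subsets cost ≥ 141. Minimum total cost: 129.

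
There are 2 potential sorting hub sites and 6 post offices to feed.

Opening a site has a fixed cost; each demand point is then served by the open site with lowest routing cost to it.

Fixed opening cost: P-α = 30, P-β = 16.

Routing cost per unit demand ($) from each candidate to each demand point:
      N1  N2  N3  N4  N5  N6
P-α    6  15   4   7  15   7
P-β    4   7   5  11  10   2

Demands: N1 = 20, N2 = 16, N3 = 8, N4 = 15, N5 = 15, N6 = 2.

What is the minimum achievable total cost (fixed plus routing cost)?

Open {P-α, P-β}: assign each demand point to its cheapest open site.
  N1→P-β 20×4=80, N2→P-β 16×7=112, N3→P-α 8×4=32, N4→P-α 15×7=105, N5→P-β 15×10=150, N6→P-β 2×2=4
  routing cost 483, fixed 46 → total 529.
Compare {P-β}: routing cost 551 + fixed 16 = 567.
Compare {P-α}: routing cost 736 + fixed 30 = 766.

529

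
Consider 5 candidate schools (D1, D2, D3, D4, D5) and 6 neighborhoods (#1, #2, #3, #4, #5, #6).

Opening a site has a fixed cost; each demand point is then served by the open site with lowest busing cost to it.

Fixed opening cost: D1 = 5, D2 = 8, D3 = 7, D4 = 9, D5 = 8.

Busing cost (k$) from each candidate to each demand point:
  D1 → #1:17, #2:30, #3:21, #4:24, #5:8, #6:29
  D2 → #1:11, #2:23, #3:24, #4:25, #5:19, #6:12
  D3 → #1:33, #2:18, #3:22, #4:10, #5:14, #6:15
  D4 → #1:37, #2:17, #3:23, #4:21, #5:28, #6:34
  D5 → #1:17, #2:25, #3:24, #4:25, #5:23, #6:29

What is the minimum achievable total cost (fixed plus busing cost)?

Open {D1, D2, D3}: assign each demand point to its cheapest open site.
  #1→D2 11, #2→D3 18, #3→D1 21, #4→D3 10, #5→D1 8, #6→D2 12
  busing cost 80, fixed 20 → total 100.
Compare {D1, D3}: busing cost 89 + fixed 12 = 101.
Compare {D2, D3}: busing cost 87 + fixed 15 = 102.
Compare {D1, D2, D3, D4}: busing cost 79 + fixed 29 = 108.
All other subsets cost ≥ 101. Minimum total cost: 100.

100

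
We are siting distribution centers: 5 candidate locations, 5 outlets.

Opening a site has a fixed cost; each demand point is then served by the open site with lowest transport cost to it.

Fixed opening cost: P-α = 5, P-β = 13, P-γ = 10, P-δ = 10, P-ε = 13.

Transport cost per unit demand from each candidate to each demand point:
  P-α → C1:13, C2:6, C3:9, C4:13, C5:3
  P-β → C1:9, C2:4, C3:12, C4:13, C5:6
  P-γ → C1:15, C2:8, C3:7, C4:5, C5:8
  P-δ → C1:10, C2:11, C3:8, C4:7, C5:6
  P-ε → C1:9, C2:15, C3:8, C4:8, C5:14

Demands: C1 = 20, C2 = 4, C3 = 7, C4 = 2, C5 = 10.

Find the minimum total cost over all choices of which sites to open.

Open {P-α, P-β, P-γ}: assign each demand point to its cheapest open site.
  C1→P-β 20×9=180, C2→P-β 4×4=16, C3→P-γ 7×7=49, C4→P-γ 2×5=10, C5→P-α 10×3=30
  transport cost 285, fixed 28 → total 313.
Compare {P-α, P-γ, P-ε}: transport cost 293 + fixed 28 = 321.
Compare {P-α, P-β, P-γ, P-δ}: transport cost 285 + fixed 38 = 323.
Compare {P-α, P-ε}: transport cost 306 + fixed 18 = 324.
All other subsets cost ≥ 321. Minimum total cost: 313.

313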